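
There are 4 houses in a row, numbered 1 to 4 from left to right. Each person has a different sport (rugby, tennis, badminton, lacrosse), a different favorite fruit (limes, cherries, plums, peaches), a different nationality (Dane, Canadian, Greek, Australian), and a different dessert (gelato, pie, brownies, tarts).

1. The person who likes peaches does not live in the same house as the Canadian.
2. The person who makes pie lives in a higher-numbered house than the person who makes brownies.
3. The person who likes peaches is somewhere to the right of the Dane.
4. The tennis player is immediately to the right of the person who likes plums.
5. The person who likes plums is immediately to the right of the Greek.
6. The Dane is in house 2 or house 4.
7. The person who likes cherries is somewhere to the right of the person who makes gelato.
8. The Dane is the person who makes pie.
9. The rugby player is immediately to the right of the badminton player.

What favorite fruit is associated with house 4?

cherries

Clue 6: the Dane is in house 2.
Clue 8: the person who makes pie is in house 2.
That leaves limes as the favorite fruit for house 1.
The only nationality still possible for house 1 is Greek.
That leaves tarts as the dessert for house 4.
Clue 2 places the person who makes brownies in house 1.
Clue 5: the person who likes plums is in house 2.
That leaves gelato as the dessert for house 3.
The tennis player is in house 3 (clue 4).
By clue 7, the person who likes cherries is in house 4.
House 3 favorite fruit: only peaches fits.
The Canadian is in house 4 (clue 1).
By clue 9, the rugby player is in house 2.
The badminton player is in house 1 (clue 9).
So house 4 gets lacrosse for sport.
That leaves Australian as the nationality for house 3.
So: house 1 = badminton/limes/Greek/brownies, house 2 = rugby/plums/Dane/pie, house 3 = tennis/peaches/Australian/gelato, house 4 = lacrosse/cherries/Canadian/tarts.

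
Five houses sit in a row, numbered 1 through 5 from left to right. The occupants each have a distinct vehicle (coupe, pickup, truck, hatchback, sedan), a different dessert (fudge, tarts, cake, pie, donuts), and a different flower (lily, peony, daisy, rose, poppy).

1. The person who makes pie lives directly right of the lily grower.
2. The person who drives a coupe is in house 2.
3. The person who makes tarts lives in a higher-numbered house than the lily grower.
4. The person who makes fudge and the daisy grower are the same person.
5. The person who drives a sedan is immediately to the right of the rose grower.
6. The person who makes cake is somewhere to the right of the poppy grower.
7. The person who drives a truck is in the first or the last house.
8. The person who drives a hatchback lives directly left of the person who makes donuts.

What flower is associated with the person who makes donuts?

lily

From clue 2, the person who drives a coupe must be in house 2.
House 1 dessert: only fudge fits.
From clue 4, the daisy grower must be in house 1.
So house 5 gets peony for flower.
So house 2 gets donuts for dessert.
By clue 8, the person who drives a hatchback is in house 1.
That leaves truck as the vehicle for house 5.
The person who drives a pickup is narrowed to house 3 or 4; consider each.
Placing it in house 4 leads to a contradiction, so it's in house 3.
The only vehicle still possible for house 4 is sedan.
By clue 5, the rose grower is in house 3.
The person who makes pie is narrowed to house 3 or 5; consider each.
Placing it in house 5 leads to a contradiction, so it's in house 3.
Clue 1 places the lily grower in house 2.
The only flower still possible for house 4 is poppy.
By clue 6, the person who makes cake is in house 5.
House 4's dessert must be tarts (nothing else left).
So: house 1 = hatchback/fudge/daisy, house 2 = coupe/donuts/lily, house 3 = pickup/pie/rose, house 4 = sedan/tarts/poppy, house 5 = truck/cake/peony.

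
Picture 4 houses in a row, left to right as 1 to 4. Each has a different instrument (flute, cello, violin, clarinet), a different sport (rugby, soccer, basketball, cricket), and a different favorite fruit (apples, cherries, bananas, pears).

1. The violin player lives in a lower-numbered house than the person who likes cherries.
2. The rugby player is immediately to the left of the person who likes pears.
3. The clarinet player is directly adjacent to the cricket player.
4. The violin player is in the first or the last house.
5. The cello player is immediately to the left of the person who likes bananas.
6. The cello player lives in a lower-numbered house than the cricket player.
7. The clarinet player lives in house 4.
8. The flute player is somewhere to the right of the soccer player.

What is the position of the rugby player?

Clue 4 places the violin player in house 1.
From clue 7, the clarinet player must be in house 4.
So house 1 gets apples for favorite fruit.
The cricket player is in house 3 (clue 3).
Clue 6 places the cello player in house 2.
That leaves flute as the instrument for house 3.
The only sport still possible for house 4 is basketball.
Clue 5 places the person who likes bananas in house 3.
House 2's favorite fruit must be pears (nothing else left).
The only favorite fruit still possible for house 4 is cherries.
Clue 2 places the rugby player in house 1.
House 2 sport: only soccer fits.
So: house 1 = violin/rugby/apples, house 2 = cello/soccer/pears, house 3 = flute/cricket/bananas, house 4 = clarinet/basketball/cherries.

1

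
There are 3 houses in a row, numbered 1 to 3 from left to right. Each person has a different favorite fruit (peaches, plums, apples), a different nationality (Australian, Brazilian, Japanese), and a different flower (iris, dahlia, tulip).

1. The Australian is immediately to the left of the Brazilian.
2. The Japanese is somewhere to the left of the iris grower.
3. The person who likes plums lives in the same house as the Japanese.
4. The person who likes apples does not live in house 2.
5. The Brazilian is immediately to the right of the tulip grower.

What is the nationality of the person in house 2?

The only nationality still possible for house 3 is Brazilian.
Clue 1 places the Australian in house 2.
By clue 5, the tulip grower is in house 2.
So house 1 gets Japanese for nationality.
House 1's flower must be dahlia (nothing else left).
That leaves iris as the flower for house 3.
Clue 3: the person who likes plums is in house 1.
The only favorite fruit still possible for house 2 is peaches.
House 3's favorite fruit must be apples (nothing else left).
So: house 1 = plums/Japanese/dahlia, house 2 = peaches/Australian/tulip, house 3 = apples/Brazilian/iris.

Australian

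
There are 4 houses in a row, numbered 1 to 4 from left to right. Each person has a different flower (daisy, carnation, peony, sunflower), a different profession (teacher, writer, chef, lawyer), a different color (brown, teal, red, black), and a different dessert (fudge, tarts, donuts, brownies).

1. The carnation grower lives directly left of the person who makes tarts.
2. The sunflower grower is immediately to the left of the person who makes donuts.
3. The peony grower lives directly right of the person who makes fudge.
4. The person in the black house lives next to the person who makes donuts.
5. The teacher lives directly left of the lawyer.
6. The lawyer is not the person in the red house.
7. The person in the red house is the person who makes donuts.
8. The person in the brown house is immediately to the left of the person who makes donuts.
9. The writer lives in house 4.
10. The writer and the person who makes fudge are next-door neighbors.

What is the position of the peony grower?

4

The writer is in house 4 (clue 9).
By clue 10, the person who makes fudge is in house 3.
The only dessert still possible for house 1 is brownies.
The peony grower is in house 4 (clue 3).
The only flower still possible for house 2 is daisy.
The carnation grower is narrowed to house 1 or 3; consider each.
Placing it in house 1 leads to a contradiction, so it's in house 3.
Clue 1: the person who makes tarts is in house 4.
House 1's flower must be sunflower (nothing else left).
The only dessert still possible for house 2 is donuts.
From clue 7, the person in the red house must be in house 2.
Clue 8: the person in the brown house is in house 1.
House 3's color must be black (nothing else left).
The only color still possible for house 4 is teal.
Clue 6 places the lawyer in house 3.
Clue 5 places the teacher in house 2.
House 1's profession must be chef (nothing else left).
So: house 1 = sunflower/chef/brown/brownies, house 2 = daisy/teacher/red/donuts, house 3 = carnation/lawyer/black/fudge, house 4 = peony/writer/teal/tarts.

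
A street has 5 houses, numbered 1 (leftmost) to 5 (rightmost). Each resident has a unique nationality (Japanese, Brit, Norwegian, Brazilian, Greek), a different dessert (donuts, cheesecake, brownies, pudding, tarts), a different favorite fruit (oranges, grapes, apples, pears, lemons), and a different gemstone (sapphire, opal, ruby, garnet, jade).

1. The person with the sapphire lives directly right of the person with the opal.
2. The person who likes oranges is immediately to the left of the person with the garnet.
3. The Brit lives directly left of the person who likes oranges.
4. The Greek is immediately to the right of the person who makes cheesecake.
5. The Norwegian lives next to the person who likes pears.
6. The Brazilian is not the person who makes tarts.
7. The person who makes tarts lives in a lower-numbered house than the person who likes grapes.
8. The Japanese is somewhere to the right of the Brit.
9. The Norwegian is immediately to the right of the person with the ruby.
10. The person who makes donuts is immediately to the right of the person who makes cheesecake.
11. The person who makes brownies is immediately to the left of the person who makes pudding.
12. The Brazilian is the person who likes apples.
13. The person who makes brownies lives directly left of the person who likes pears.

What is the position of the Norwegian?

The Brit is narrowed to house 1 or 2 or 3; consider each.
Placing it in house 2 and house 3 leads to a contradiction, so it's in house 1.
The person who likes oranges is in house 2 (clue 3).
From clue 2, the person with the garnet must be in house 3.
The only favorite fruit still possible for house 1 is lemons.
House 5's dessert must be donuts (nothing else left).
From clue 10, the person who makes cheesecake must be in house 4.
The only dessert still possible for house 1 is tarts.
House 2 dessert: only brownies fits.
House 3 dessert: only pudding fits.
The Greek is in house 5 (clue 4).
Clue 13: the person who likes pears is in house 3.
The Norwegian is in house 2 (clue 5).
The person with the ruby is in house 1 (clue 9).
From clue 12, the Brazilian must be in house 4.
From clue 12, the person who likes apples must be in house 4.
The only nationality still possible for house 3 is Japanese.
House 5 favorite fruit: only grapes fits.
By clue 1, the person with the sapphire is in house 5.
That leaves jade as the gemstone for house 2.
So house 4 gets opal for gemstone.
So: house 1 = Brit/tarts/lemons/ruby, house 2 = Norwegian/brownies/oranges/jade, house 3 = Japanese/pudding/pears/garnet, house 4 = Brazilian/cheesecake/apples/opal, house 5 = Greek/donuts/grapes/sapphire.

2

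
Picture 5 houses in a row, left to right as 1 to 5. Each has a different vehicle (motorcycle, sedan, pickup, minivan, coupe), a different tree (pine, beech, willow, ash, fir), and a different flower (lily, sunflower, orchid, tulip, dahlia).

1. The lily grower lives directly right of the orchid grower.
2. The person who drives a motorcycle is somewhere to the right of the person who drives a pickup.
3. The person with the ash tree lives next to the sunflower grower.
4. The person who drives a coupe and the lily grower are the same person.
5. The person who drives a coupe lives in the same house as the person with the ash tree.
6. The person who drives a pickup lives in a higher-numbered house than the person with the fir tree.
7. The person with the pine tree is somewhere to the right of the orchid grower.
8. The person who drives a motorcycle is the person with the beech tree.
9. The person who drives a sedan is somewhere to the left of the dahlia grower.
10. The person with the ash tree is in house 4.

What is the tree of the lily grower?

ash

From clue 10, the person with the ash tree must be in house 4.
By clue 5, the person who drives a coupe is in house 4.
Clue 4 places the lily grower in house 4.
From clue 1, the orchid grower must be in house 3.
Clue 7 places the person with the pine tree in house 5.
That leaves beech as the tree for house 3.
House 1 flower: only tulip fits.
So house 2 gets dahlia for flower.
That leaves sunflower as the flower for house 5.
By clue 8, the person who drives a motorcycle is in house 3.
Clue 9 places the person who drives a sedan in house 1.
That leaves pickup as the vehicle for house 2.
That leaves minivan as the vehicle for house 5.
The person with the fir tree is in house 1 (clue 6).
House 2 tree: only willow fits.
So: house 1 = sedan/fir/tulip, house 2 = pickup/willow/dahlia, house 3 = motorcycle/beech/orchid, house 4 = coupe/ash/lily, house 5 = minivan/pine/sunflower.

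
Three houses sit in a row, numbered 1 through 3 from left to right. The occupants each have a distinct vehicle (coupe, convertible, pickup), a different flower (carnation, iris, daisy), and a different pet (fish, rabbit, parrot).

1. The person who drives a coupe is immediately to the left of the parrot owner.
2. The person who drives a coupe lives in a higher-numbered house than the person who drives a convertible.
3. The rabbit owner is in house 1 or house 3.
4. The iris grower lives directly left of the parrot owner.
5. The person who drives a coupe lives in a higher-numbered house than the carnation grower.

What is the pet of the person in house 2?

From clue 2, the person who drives a coupe must be in house 2.
The person who drives a convertible is in house 1 (clue 2).
By clue 5, the carnation grower is in house 1.
House 3's vehicle must be pickup (nothing else left).
So house 2 gets iris for flower.
House 3's flower must be daisy (nothing else left).
By clue 1, the parrot owner is in house 3.
House 2 pet: only fish fits.
So house 1 gets rabbit for pet.
So: house 1 = convertible/carnation/rabbit, house 2 = coupe/iris/fish, house 3 = pickup/daisy/parrot.

fish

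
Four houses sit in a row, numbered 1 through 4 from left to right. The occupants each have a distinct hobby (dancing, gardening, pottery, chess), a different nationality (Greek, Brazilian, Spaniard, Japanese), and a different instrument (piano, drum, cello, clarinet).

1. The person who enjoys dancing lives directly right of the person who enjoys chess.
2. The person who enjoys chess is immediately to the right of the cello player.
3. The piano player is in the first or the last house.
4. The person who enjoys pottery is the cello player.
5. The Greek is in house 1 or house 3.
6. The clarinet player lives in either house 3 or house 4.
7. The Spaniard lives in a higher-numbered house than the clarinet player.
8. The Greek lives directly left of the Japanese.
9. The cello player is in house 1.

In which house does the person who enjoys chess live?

2

Clue 7: the Spaniard is in house 4.
Clue 7 places the clarinet player in house 3.
Clue 9 places the cello player in house 1.
That leaves Japanese as the nationality for house 2.
House 2's instrument must be drum (nothing else left).
That leaves piano as the instrument for house 4.
By clue 2, the person who enjoys chess is in house 2.
Clue 4: the person who enjoys pottery is in house 1.
Clue 8 places the Greek in house 1.
That leaves Brazilian as the nationality for house 3.
Clue 1 places the person who enjoys dancing in house 3.
That leaves gardening as the hobby for house 4.
So: house 1 = pottery/Greek/cello, house 2 = chess/Japanese/drum, house 3 = dancing/Brazilian/clarinet, house 4 = gardening/Spaniard/piano.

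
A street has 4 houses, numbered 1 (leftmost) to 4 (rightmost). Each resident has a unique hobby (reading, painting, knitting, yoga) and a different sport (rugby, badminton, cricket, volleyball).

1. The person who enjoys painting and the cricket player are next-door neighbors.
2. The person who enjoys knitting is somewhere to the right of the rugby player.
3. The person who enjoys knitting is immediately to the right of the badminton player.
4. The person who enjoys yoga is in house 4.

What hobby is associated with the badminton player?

Clue 4 places the person who enjoys yoga in house 4.
The person who enjoys knitting is narrowed to house 2 or 3; consider each.
Placing it in house 2 leads to a contradiction, so it's in house 3.
The badminton player is in house 2 (clue 3).
Clue 1 places the person who enjoys painting in house 2.
House 1's hobby must be reading (nothing else left).
House 1's sport must be rugby (nothing else left).
The only sport still possible for house 3 is cricket.
House 4 sport: only volleyball fits.
So: house 1 = reading/rugby, house 2 = painting/badminton, house 3 = knitting/cricket, house 4 = yoga/volleyball.

painting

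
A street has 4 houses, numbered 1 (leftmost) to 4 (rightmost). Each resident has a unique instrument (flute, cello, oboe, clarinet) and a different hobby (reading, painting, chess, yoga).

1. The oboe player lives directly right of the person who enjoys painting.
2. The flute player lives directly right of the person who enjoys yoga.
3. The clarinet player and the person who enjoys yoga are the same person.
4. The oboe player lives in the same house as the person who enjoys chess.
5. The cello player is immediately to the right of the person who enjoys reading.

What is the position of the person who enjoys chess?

House 1's instrument must be clarinet (nothing else left).
The only hobby still possible for house 4 is chess.
The person who enjoys yoga is in house 1 (clue 3).
The oboe player is in house 4 (clue 4).
Clue 1: the person who enjoys painting is in house 3.
Clue 2 places the flute player in house 2.
Clue 5: the cello player is in house 3.
From clue 5, the person who enjoys reading must be in house 2.
So: house 1 = clarinet/yoga, house 2 = flute/reading, house 3 = cello/painting, house 4 = oboe/chess.

4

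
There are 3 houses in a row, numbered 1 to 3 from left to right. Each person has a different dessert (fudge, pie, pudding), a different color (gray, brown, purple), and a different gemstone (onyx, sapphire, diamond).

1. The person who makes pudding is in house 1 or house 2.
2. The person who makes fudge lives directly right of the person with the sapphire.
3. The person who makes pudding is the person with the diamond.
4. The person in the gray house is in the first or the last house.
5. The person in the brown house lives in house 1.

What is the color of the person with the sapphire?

purple

The person in the brown house is in house 1 (clue 5).
The only color still possible for house 2 is purple.
House 3 color: only gray fits.
House 3 gemstone: only onyx fits.
The person who makes fudge is narrowed to house 2 or 3; consider each.
Placing it in house 2 leads to a contradiction, so it's in house 3.
By clue 2, the person with the sapphire is in house 2.
So house 1 gets diamond for gemstone.
The person who makes pudding is in house 1 (clue 3).
The only dessert still possible for house 2 is pie.
So: house 1 = pudding/brown/diamond, house 2 = pie/purple/sapphire, house 3 = fudge/gray/onyx.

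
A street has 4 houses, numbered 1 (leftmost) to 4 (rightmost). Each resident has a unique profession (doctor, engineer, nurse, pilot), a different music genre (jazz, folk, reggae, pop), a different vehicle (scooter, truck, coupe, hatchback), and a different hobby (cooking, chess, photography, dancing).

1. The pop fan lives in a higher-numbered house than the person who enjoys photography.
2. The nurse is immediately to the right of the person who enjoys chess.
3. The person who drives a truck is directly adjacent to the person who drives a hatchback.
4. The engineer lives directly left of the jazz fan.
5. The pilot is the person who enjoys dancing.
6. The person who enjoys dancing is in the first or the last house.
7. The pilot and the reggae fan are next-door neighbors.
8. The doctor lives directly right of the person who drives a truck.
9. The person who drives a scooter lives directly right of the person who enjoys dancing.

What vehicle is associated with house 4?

The person who drives a scooter is in house 2 (clue 9).
Clue 9: the person who enjoys dancing is in house 1.
House 4 hobby: only cooking fits.
By clue 3, the person who drives a truck is in house 3.
The person who drives a hatchback is in house 4 (clue 3).
Clue 5: the pilot is in house 1.
Clue 7: the reggae fan is in house 2.
By clue 8, the doctor is in house 4.
The only profession still possible for house 2 is engineer.
That leaves nurse as the profession for house 3.
The only music genre still possible for house 1 is folk.
House 1's vehicle must be coupe (nothing else left).
Clue 2 places the person who enjoys chess in house 2.
By clue 4, the jazz fan is in house 3.
The only music genre still possible for house 4 is pop.
So house 3 gets photography for hobby.
So: house 1 = pilot/folk/coupe/dancing, house 2 = engineer/reggae/scooter/chess, house 3 = nurse/jazz/truck/photography, house 4 = doctor/pop/hatchback/cooking.

hatchback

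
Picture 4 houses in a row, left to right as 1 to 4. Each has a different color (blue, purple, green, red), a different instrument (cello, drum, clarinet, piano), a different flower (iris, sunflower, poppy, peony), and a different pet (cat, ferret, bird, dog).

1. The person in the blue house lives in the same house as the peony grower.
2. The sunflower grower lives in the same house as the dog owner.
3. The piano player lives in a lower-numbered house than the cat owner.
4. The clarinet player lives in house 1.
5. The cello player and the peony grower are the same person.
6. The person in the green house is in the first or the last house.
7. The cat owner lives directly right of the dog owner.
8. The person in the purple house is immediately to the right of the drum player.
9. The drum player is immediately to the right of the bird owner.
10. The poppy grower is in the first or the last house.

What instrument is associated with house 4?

cello

By clue 4, the clarinet player is in house 1.
House 4's instrument must be cello (nothing else left).
The peony grower is in house 4 (clue 5).
The person in the blue house is in house 4 (clue 1).
House 1's color must be green (nothing else left).
The only color still possible for house 2 is red.
House 3 color: only purple fits.
So house 1 gets poppy for flower.
From clue 8, the drum player must be in house 2.
The bird owner is in house 1 (clue 9).
The only instrument still possible for house 3 is piano.
From clue 3, the cat owner must be in house 4.
By clue 7, the dog owner is in house 3.
House 2's pet must be ferret (nothing else left).
Clue 2: the sunflower grower is in house 3.
So house 2 gets iris for flower.
So: house 1 = green/clarinet/poppy/bird, house 2 = red/drum/iris/ferret, house 3 = purple/piano/sunflower/dog, house 4 = blue/cello/peony/cat.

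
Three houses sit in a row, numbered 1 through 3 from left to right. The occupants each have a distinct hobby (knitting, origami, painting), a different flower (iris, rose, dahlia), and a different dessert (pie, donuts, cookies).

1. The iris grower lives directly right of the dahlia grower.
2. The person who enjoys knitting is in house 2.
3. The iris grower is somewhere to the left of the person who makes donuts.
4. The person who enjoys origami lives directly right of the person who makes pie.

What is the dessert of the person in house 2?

pie

The person who enjoys knitting is in house 2 (clue 2).
Clue 3 places the iris grower in house 2.
From clue 3, the person who makes donuts must be in house 3.
House 1's hobby must be painting (nothing else left).
House 3's hobby must be origami (nothing else left).
So house 1 gets dahlia for flower.
That leaves rose as the flower for house 3.
Clue 4 places the person who makes pie in house 2.
That leaves cookies as the dessert for house 1.
So: house 1 = painting/dahlia/cookies, house 2 = knitting/iris/pie, house 3 = origami/rose/donuts.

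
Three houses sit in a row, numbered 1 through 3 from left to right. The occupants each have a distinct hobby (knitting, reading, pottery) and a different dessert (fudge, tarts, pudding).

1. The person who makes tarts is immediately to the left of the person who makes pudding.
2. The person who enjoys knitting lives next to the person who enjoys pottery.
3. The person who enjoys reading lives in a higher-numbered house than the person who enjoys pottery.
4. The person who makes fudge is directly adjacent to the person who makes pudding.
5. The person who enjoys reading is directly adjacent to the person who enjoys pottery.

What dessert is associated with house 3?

fudge

The person who enjoys pottery is narrowed to house 1 or 2; consider each.
Placing it in house 1 leads to a contradiction, so it's in house 2.
Clue 3 places the person who enjoys reading in house 3.
That leaves knitting as the hobby for house 1.
The person who makes pudding is narrowed to house 2 or 3; consider each.
Placing it in house 3 leads to a contradiction, so it's in house 2.
The person who makes tarts is in house 1 (clue 1).
So house 3 gets fudge for dessert.
So: house 1 = knitting/tarts, house 2 = pottery/pudding, house 3 = reading/fudge.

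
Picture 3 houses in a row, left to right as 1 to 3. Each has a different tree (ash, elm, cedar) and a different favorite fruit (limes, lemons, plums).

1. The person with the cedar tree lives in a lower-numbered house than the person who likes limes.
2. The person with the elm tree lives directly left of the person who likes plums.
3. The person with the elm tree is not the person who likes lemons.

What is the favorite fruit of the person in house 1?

lemons

House 3's tree must be ash (nothing else left).
That leaves lemons as the favorite fruit for house 1.
From clue 3, the person with the elm tree must be in house 2.
That leaves cedar as the tree for house 1.
Clue 2 places the person who likes plums in house 3.
So house 2 gets limes for favorite fruit.
So: house 1 = cedar/lemons, house 2 = elm/limes, house 3 = ash/plums.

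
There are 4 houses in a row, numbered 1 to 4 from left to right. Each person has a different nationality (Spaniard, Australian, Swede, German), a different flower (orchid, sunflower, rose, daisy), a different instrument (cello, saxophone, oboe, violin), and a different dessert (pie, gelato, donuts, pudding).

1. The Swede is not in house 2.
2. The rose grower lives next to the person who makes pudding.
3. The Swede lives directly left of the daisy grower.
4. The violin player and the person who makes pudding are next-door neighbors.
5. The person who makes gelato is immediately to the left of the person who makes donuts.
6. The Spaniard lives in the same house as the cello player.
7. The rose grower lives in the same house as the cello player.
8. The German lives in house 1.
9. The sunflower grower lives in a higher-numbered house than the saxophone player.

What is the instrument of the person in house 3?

oboe

From clue 8, the German must be in house 1.
The daisy grower is in house 4 (clue 3).
House 3 nationality: only Swede fits.
House 1 flower: only orchid fits.
From clue 7, the rose grower must be in house 2.
Clue 7: the cello player is in house 2.
House 3 flower: only sunflower fits.
That leaves saxophone as the instrument for house 1.
By clue 4, the violin player is in house 4.
Clue 4 places the person who makes pudding in house 3.
By clue 6, the Spaniard is in house 2.
House 4 nationality: only Australian fits.
House 3's instrument must be oboe (nothing else left).
Clue 5 places the person who makes gelato in house 1.
Clue 5: the person who makes donuts is in house 2.
So house 4 gets pie for dessert.
So: house 1 = German/orchid/saxophone/gelato, house 2 = Spaniard/rose/cello/donuts, house 3 = Swede/sunflower/oboe/pudding, house 4 = Australian/daisy/violin/pie.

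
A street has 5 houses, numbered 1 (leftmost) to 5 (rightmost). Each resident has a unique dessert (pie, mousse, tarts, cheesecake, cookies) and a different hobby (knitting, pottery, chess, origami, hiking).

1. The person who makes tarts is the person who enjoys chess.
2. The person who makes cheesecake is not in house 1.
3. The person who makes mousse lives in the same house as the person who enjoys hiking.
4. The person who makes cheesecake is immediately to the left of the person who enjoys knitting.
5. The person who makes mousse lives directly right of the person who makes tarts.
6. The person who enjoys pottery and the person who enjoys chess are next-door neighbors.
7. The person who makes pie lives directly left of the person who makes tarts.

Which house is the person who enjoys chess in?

The person who makes cheesecake is narrowed to house 2 or 3 or 4; consider each.
Placing it in house 2 and house 3 leads to a contradiction, so it's in house 4.
The person who enjoys knitting is in house 5 (clue 4).
From clue 3, the person who makes mousse must be in house 3.
The person who enjoys hiking is in house 3 (clue 3).
The person who makes tarts is in house 2 (clue 5).
Clue 7 places the person who makes pie in house 1.
That leaves cookies as the dessert for house 5.
Clue 6: the person who enjoys pottery is in house 1.
That leaves chess as the hobby for house 2.
House 4 hobby: only origami fits.
So: house 1 = pie/pottery, house 2 = tarts/chess, house 3 = mousse/hiking, house 4 = cheesecake/origami, house 5 = cookies/knitting.

2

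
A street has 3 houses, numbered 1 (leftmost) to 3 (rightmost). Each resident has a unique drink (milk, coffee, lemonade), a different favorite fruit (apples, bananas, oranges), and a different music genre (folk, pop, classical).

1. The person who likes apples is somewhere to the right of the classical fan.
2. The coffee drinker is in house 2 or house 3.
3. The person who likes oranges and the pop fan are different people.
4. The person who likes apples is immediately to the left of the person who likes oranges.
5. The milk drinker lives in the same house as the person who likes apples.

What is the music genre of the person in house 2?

pop

By clue 4, the person who likes apples is in house 2.
The person who likes oranges is in house 3 (clue 4).
Clue 5: the milk drinker is in house 2.
The only drink still possible for house 1 is lemonade.
The only drink still possible for house 3 is coffee.
House 1's favorite fruit must be bananas (nothing else left).
The classical fan is in house 1 (clue 1).
That leaves folk as the music genre for house 3.
That leaves pop as the music genre for house 2.
So: house 1 = lemonade/bananas/classical, house 2 = milk/apples/pop, house 3 = coffee/oranges/folk.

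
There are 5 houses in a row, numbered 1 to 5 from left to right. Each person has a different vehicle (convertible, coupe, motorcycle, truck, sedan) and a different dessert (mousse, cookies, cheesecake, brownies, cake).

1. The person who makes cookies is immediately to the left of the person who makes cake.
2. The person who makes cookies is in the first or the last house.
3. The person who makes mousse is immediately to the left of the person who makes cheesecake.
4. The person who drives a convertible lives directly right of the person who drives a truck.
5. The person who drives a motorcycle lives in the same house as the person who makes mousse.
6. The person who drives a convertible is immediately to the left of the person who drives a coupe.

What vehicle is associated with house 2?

convertible

From clue 2, the person who makes cookies must be in house 1.
Clue 1 places the person who makes cake in house 2.
The person who drives a motorcycle is narrowed to house 3 or 4; consider each.
Placing it in house 3 leads to a contradiction, so it's in house 4.
The person who makes mousse is in house 4 (clue 5).
The only dessert still possible for house 3 is brownies.
That leaves cheesecake as the dessert for house 5.
By clue 6, the person who drives a convertible is in house 2.
The person who drives a coupe is in house 3 (clue 6).
House 1 vehicle: only truck fits.
House 5's vehicle must be sedan (nothing else left).
So: house 1 = truck/cookies, house 2 = convertible/cake, house 3 = coupe/brownies, house 4 = motorcycle/mousse, house 5 = sedan/cheesecake.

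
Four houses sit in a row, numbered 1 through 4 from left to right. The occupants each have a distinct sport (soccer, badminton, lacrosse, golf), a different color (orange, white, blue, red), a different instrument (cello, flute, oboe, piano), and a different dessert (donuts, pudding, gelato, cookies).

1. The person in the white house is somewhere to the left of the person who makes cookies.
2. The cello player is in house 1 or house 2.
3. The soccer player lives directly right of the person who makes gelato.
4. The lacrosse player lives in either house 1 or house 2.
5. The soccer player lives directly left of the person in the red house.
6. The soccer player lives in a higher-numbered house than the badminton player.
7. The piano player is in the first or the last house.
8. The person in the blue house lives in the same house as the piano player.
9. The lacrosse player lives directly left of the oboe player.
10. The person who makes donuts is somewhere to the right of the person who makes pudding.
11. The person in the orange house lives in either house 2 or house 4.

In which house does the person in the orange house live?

House 4 sport: only golf fits.
That leaves soccer as the sport for house 3.
From clue 3, the person who makes gelato must be in house 2.
From clue 5, the person in the red house must be in house 4.
That leaves white as the color for house 3.
That leaves pudding as the dessert for house 1.
By clue 1, the person who makes cookies is in house 4.
Clue 8: the piano player is in house 1.
House 1 color: only blue fits.
That leaves orange as the color for house 2.
House 4 instrument: only flute fits.
The only dessert still possible for house 3 is donuts.
The only instrument still possible for house 2 is cello.
House 3 instrument: only oboe fits.
By clue 9, the lacrosse player is in house 2.
House 1's sport must be badminton (nothing else left).
So: house 1 = badminton/blue/piano/pudding, house 2 = lacrosse/orange/cello/gelato, house 3 = soccer/white/oboe/donuts, house 4 = golf/red/flute/cookies.

2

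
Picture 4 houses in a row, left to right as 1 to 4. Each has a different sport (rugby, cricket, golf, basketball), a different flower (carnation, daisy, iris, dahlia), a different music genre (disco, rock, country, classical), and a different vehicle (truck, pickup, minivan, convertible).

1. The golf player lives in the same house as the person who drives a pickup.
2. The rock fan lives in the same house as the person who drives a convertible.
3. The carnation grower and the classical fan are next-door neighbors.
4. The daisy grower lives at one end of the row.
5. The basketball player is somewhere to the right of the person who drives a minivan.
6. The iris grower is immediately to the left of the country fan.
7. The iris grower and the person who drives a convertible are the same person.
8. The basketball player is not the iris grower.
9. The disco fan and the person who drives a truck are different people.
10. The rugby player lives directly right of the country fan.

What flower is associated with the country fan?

dahlia

The rugby player is narrowed to house 3 or 4; consider each.
Placing it in house 4 leads to a contradiction, so it's in house 3.
Clue 10: the country fan is in house 2.
Clue 2: the person who drives a convertible is in house 1.
By clue 6, the iris grower is in house 1.
House 1's music genre must be rock (nothing else left).
The basketball player is in house 4 (clue 5).
House 1's sport must be cricket (nothing else left).
That leaves golf as the sport for house 2.
So house 4 gets daisy for flower.
Clue 1: the person who drives a pickup is in house 2.
House 3's vehicle must be minivan (nothing else left).
House 4's vehicle must be truck (nothing else left).
Clue 9 places the disco fan in house 3.
House 4's music genre must be classical (nothing else left).
Clue 3: the carnation grower is in house 3.
That leaves dahlia as the flower for house 2.
So: house 1 = cricket/iris/rock/convertible, house 2 = golf/dahlia/country/pickup, house 3 = rugby/carnation/disco/minivan, house 4 = basketball/daisy/classical/truck.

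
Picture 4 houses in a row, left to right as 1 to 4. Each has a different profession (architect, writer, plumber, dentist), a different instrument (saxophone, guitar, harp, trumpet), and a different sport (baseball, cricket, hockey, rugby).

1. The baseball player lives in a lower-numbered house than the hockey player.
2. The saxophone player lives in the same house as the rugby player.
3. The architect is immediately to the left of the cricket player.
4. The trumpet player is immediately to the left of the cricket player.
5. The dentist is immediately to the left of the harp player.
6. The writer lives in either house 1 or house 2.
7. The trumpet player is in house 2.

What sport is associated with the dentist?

cricket

From clue 7, the trumpet player must be in house 2.
House 4's profession must be plumber (nothing else left).
From clue 4, the cricket player must be in house 3.
The architect is in house 2 (clue 3).
House 1 profession: only writer fits.
That leaves dentist as the profession for house 3.
From clue 5, the harp player must be in house 4.
That leaves guitar as the instrument for house 3.
By clue 2, the rugby player is in house 1.
House 1 instrument: only saxophone fits.
That leaves hockey as the sport for house 4.
That leaves baseball as the sport for house 2.
So: house 1 = writer/saxophone/rugby, house 2 = architect/trumpet/baseball, house 3 = dentist/guitar/cricket, house 4 = plumber/harp/hockey.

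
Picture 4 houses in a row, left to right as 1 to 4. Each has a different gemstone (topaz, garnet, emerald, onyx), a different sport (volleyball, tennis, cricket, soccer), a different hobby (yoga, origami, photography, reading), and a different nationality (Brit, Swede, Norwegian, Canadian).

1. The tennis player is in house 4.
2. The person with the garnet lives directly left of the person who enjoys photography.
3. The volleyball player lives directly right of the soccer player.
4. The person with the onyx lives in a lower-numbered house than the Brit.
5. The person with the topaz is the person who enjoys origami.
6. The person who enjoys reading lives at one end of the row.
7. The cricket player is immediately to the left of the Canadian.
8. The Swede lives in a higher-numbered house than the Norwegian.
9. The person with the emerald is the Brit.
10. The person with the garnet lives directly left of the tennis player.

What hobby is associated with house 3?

Clue 1 places the tennis player in house 4.
Clue 10 places the person with the garnet in house 3.
So house 1 gets Norwegian for nationality.
Clue 2: the person who enjoys photography is in house 4.
That leaves reading as the hobby for house 1.
House 3 hobby: only yoga fits.
Clue 5 places the person with the topaz in house 2.
House 1's gemstone must be onyx (nothing else left).
House 4's gemstone must be emerald (nothing else left).
So house 2 gets origami for hobby.
By clue 9, the Brit is in house 4.
House 3's sport must be volleyball (nothing else left).
The soccer player is in house 2 (clue 3).
So house 1 gets cricket for sport.
By clue 7, the Canadian is in house 2.
So house 3 gets Swede for nationality.
So: house 1 = onyx/cricket/reading/Norwegian, house 2 = topaz/soccer/origami/Canadian, house 3 = garnet/volleyball/yoga/Swede, house 4 = emerald/tennis/photography/Brit.

yoga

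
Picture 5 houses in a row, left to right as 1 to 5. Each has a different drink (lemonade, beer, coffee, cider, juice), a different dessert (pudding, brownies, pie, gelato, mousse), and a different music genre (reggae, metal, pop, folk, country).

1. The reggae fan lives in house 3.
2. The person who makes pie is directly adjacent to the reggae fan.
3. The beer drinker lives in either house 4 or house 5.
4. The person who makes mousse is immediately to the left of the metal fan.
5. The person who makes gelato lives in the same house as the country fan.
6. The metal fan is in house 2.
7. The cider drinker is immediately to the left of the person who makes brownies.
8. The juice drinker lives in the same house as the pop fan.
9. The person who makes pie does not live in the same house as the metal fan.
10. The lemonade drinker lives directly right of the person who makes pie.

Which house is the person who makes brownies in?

3

By clue 1, the reggae fan is in house 3.
Clue 6: the metal fan is in house 2.
Clue 9 places the person who makes pie in house 4.
The lemonade drinker is in house 5 (clue 10).
The only drink still possible for house 4 is beer.
Clue 4: the person who makes mousse is in house 1.
Clue 8 places the juice drinker in house 1.
Clue 8: the pop fan is in house 1.
That leaves coffee as the drink for house 3.
That leaves folk as the music genre for house 4.
House 5's music genre must be country (nothing else left).
From clue 7, the person who makes brownies must be in house 3.
House 2 drink: only cider fits.
So house 2 gets pudding for dessert.
House 5's dessert must be gelato (nothing else left).
So: house 1 = juice/mousse/pop, house 2 = cider/pudding/metal, house 3 = coffee/brownies/reggae, house 4 = beer/pie/folk, house 5 = lemonade/gelato/country.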